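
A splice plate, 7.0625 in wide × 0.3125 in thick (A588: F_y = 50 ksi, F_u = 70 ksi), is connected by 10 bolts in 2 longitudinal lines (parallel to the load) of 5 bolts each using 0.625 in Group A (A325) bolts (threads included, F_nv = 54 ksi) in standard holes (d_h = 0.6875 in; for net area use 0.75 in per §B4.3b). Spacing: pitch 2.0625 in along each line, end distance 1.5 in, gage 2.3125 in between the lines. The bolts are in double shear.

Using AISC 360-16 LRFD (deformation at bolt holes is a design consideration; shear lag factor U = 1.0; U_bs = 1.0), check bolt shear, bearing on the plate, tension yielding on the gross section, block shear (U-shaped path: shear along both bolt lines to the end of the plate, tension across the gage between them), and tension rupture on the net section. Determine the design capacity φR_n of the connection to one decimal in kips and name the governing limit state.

Bolt shear: A_b = π(0.625)²/4 = 0.3068 in². φR_n = 0.75 × 54 × 0.3068 × 10 × 2 = 248.5 kips.
Bearing (0.3125 in plate, F_u = 70 ksi): end bolts L_c = 1.5 − 0.6875/2 = 1.15625, R_n = min(1.2×1.15625×0.3125×70, 2.4×0.625×0.3125×70) = 30.352 kips/bolt; interior L_c = 2.0625 − 0.6875 = 1.375, R_n = 32.813 kips/bolt. φR_n = 0.75 × (2×30.352 + 8×32.813) = 242.4 kips.
Tension yield (gross): A_g = 7.0625×0.3125 = 2.207 in². φR_n = 0.90 × 50 × 2.207 = 99.3 kips.
Block shear: shear path 2×[1.5+4×2.0625] = 2×9.75 in, A_gv = 6.0938, A_nv = 2×(9.75 − 4.5×0.75)×0.3125 = 3.9844 in²; tension across gage: (2.3125 − 1×0.75)×0.3125 = 0.48828 in². R_n = min(0.6×70×3.9844, 0.6×50×6.0938) + 1.0×70×0.48828 = min(167.34, 182.81) + 34.18 = 201.52 kips. φR_n = 0.75 × 201.52 = 151.1 kips.
Tension rupture (net): A_n = (7.0625 − 2×0.75)×0.3125 = 1.7383 in² (U = 1.0, A_e = A_n). φR_n = 0.75 × 70 × 1.7383 = 91.3 kips.
Governing: min(248.5, 242.4, 99.3, 151.1, 91.3) = 91.3 kips → net-section rupture.

91.3 kips (net-section rupture governs)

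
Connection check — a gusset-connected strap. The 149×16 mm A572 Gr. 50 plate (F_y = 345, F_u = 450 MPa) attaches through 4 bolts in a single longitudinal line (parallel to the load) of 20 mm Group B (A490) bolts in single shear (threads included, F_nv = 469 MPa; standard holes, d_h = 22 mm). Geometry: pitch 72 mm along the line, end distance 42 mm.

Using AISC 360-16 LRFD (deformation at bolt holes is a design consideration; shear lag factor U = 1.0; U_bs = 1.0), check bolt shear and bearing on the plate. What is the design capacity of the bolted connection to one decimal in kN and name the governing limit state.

Bolt shear: A_b = π(20)²/4 = 314.16 mm². φR_n = 0.75 × 469 × 314.16 × 4 × 1 = 442.0 kN.
Bearing (16 mm plate, F_u = 450 MPa): end bolts L_c = 42 − 22/2 = 31, R_n = min(1.2×31×16×450, 2.4×20×16×450) = 267.84 kN/bolt; interior L_c = 72 − 22 = 50, R_n = 345.6 kN/bolt. φR_n = 0.75 × (1×267.84 + 3×345.6) = 978.5 kN.
Governing: min(442.0, 978.5) = 442.0 kN → bolt shear.

442.0 kN (bolt shear governs)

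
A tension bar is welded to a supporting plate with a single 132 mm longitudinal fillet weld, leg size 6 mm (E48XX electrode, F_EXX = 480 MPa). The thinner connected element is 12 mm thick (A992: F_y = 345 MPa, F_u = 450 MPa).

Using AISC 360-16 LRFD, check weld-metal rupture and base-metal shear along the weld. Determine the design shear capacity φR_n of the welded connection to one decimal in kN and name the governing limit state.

Weld metal: throat = 0.707×6 = 4.242 mm, L = 132 mm. φR_n = 0.75 × 0.6 × 480 × 4.242 × 132 = 120.9 kN.
Base metal shear (12 mm plate): yield φR_n = 1.0×0.6×345×12×132 = 327.9 kN; rupture φR_n = 0.75×0.6×450×12×132 = 320.8 kN; take 320.8 kN (rupture).
Governing: min(120.9, 320.8) = 120.9 kN → weld metal.

120.9 kN (weld metal governs)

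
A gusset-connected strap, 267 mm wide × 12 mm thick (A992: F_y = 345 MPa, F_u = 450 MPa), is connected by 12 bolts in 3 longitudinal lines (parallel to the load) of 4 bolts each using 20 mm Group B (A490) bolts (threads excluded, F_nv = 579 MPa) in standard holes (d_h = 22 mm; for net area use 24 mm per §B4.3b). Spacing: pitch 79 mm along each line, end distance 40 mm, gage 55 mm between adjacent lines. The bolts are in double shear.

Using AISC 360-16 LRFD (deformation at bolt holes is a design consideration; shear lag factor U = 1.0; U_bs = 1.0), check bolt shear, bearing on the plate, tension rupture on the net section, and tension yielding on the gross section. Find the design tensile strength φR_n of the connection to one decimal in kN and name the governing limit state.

789.8 kN (net-section rupture governs)

Bolt shear: A_b = π(20)²/4 = 314.16 mm². φR_n = 0.75 × 579 × 314.16 × 12 × 2 = 3274.2 kN.
Bearing (12 mm plate, F_u = 450 MPa): end bolts L_c = 40 − 22/2 = 29, R_n = min(1.2×29×12×450, 2.4×20×12×450) = 187.92 kN/bolt; interior L_c = 79 − 22 = 57, R_n = 259.2 kN/bolt. φR_n = 0.75 × (3×187.92 + 9×259.2) = 2172.4 kN.
Tension rupture (net): A_n = (267 − 3×24)×12 = 2340 mm² (U = 1.0, A_e = A_n). φR_n = 0.75 × 450 × 2340 = 789.8 kN.
Tension yield (gross): A_g = 267×12 = 3204 mm². φR_n = 0.90 × 345 × 3204 = 994.8 kN.
Governing: min(3274.2, 2172.4, 789.8, 994.8) = 789.8 kN → net-section rupture.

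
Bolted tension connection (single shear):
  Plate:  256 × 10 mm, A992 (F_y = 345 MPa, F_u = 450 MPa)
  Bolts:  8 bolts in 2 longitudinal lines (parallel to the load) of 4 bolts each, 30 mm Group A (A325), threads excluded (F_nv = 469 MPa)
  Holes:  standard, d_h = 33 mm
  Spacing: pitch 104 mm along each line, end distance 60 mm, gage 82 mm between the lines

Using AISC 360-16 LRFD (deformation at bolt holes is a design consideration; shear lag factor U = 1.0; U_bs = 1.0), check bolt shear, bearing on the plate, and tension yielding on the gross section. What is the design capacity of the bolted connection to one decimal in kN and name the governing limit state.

794.9 kN (gross-section yield governs)

Bolt shear: A_b = π(30)²/4 = 706.86 mm². φR_n = 0.75 × 469 × 706.86 × 8 × 1 = 1989.1 kN.
Bearing (10 mm plate, F_u = 450 MPa): end bolts L_c = 60 − 33/2 = 43.5, R_n = min(1.2×43.5×10×450, 2.4×30×10×450) = 234.9 kN/bolt; interior L_c = 104 − 33 = 71, R_n = 324 kN/bolt. φR_n = 0.75 × (2×234.9 + 6×324) = 1810.4 kN.
Tension yield (gross): A_g = 256×10 = 2560 mm². φR_n = 0.90 × 345 × 2560 = 794.9 kN.
Governing: min(1989.1, 1810.4, 794.9) = 794.9 kN → gross-section yield.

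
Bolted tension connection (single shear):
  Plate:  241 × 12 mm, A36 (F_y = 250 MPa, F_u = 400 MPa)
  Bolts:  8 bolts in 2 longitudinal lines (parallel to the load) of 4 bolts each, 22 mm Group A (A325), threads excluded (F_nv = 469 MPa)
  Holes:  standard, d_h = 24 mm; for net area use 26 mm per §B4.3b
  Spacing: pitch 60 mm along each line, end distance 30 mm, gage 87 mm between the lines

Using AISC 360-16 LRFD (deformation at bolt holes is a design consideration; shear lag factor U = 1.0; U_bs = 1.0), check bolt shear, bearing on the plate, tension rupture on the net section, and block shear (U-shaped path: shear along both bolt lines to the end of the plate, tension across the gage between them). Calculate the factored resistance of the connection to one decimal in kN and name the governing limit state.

Bolt shear: A_b = π(22)²/4 = 380.13 mm². φR_n = 0.75 × 469 × 380.13 × 8 × 1 = 1069.7 kN.
Bearing (12 mm plate, F_u = 400 MPa): end bolts L_c = 30 − 24/2 = 18, R_n = min(1.2×18×12×400, 2.4×22×12×400) = 103.68 kN/bolt; interior L_c = 60 − 24 = 36, R_n = 207.36 kN/bolt. φR_n = 0.75 × (2×103.68 + 6×207.36) = 1088.6 kN.
Tension rupture (net): A_n = (241 − 2×26)×12 = 2268 mm² (U = 1.0, A_e = A_n). φR_n = 0.75 × 400 × 2268 = 680.4 kN.
Block shear: shear path 2×[30+3×60] = 2×210 mm, A_gv = 5040, A_nv = 2×(210 − 3.5×26)×12 = 2856 mm²; tension across gage: (87 − 1×26)×12 = 732 mm². R_n = min(0.6×400×2856, 0.6×250×5040) + 1.0×400×732 = min(685.44, 756) + 292.8 = 978.24 kN. φR_n = 0.75 × 978.24 = 733.7 kN.
Governing: min(1069.7, 1088.6, 680.4, 733.7) = 680.4 kN → net-section rupture.

680.4 kN (net-section rupture governs)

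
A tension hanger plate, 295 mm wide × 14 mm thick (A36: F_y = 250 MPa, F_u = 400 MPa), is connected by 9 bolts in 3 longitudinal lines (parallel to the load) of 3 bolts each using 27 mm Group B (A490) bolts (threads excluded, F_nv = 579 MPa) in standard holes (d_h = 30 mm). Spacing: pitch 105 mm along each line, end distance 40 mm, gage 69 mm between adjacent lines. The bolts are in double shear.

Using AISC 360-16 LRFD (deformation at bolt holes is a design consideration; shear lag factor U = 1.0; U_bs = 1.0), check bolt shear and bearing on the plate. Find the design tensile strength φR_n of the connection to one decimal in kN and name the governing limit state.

2011.0 kN (bearing governs)

Bolt shear: A_b = π(27)²/4 = 572.56 mm². φR_n = 0.75 × 579 × 572.56 × 9 × 2 = 4475.4 kN.
Bearing (14 mm plate, F_u = 400 MPa): end bolts L_c = 40 − 30/2 = 25, R_n = min(1.2×25×14×400, 2.4×27×14×400) = 168 kN/bolt; interior L_c = 105 − 30 = 75, R_n = 362.88 kN/bolt. φR_n = 0.75 × (3×168 + 6×362.88) = 2011.0 kN.
Governing: min(4475.4, 2011.0) = 2011.0 kN → bearing.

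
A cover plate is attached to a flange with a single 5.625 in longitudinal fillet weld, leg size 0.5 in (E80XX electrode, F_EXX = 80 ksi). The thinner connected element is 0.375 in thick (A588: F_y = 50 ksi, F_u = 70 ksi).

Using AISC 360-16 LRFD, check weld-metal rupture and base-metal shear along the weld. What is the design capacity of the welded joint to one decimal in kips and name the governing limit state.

Weld metal: throat = 0.707×0.5 = 0.3535 in, L = 5.625 in. φR_n = 0.75 × 0.6 × 80 × 0.3535 × 5.625 = 71.6 kips.
Base metal shear (0.375 in plate): yield φR_n = 1.0×0.6×50×0.375×5.625 = 63.3 kips; rupture φR_n = 0.75×0.6×70×0.375×5.625 = 66.4 kips; take 63.3 kips (yield).
Governing: min(71.6, 63.3) = 63.3 kips → base-metal shear.

63.3 kips (base-metal shear governs)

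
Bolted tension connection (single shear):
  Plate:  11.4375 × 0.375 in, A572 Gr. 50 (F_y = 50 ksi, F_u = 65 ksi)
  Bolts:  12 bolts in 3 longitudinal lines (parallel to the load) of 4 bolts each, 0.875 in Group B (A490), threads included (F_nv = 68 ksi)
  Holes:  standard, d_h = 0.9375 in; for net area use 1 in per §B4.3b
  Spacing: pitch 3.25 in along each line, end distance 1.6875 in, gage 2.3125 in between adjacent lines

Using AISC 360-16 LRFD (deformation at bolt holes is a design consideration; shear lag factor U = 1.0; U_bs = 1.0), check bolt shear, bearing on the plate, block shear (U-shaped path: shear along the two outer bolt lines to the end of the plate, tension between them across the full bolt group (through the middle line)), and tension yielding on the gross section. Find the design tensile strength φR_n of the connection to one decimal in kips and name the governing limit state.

193.0 kips (gross-section yield governs)

Bolt shear: A_b = π(0.875)²/4 = 0.60132 in². φR_n = 0.75 × 68 × 0.60132 × 12 × 1 = 368.0 kips.
Bearing (0.375 in plate, F_u = 65 ksi): end bolts L_c = 1.6875 − 0.9375/2 = 1.21875, R_n = min(1.2×1.21875×0.375×65, 2.4×0.875×0.375×65) = 35.648 kips/bolt; interior L_c = 3.25 − 0.9375 = 2.3125, R_n = 51.188 kips/bolt. φR_n = 0.75 × (3×35.648 + 9×51.188) = 425.7 kips.
Block shear: shear path 2×[1.6875+3×3.25] = 2×11.4375 in, A_gv = 8.5781, A_nv = 2×(11.4375 − 3.5×1)×0.375 = 5.9531 in²; tension across gage: (4.625 − 2×1)×0.375 = 0.98438 in². R_n = min(0.6×65×5.9531, 0.6×50×8.5781) + 1.0×65×0.98438 = min(232.17, 257.34) + 63.985 = 296.16 kips. φR_n = 0.75 × 296.16 = 222.1 kips.
Tension yield (gross): A_g = 11.4375×0.375 = 4.2891 in². φR_n = 0.90 × 50 × 4.2891 = 193.0 kips.
Governing: min(368.0, 425.7, 222.1, 193.0) = 193.0 kips → gross-section yield.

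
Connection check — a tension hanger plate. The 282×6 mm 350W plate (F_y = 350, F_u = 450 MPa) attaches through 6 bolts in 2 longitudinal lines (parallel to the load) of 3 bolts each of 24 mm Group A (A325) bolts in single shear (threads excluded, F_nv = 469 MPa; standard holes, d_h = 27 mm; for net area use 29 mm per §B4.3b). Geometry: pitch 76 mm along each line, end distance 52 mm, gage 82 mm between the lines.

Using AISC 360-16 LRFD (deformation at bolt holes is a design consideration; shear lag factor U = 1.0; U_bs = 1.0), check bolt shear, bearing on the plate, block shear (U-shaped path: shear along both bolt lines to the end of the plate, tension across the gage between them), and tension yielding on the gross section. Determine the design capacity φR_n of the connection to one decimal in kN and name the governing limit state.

Bolt shear: A_b = π(24)²/4 = 452.39 mm². φR_n = 0.75 × 469 × 452.39 × 6 × 1 = 954.8 kN.
Bearing (6 mm plate, F_u = 450 MPa): end bolts L_c = 52 − 27/2 = 38.5, R_n = min(1.2×38.5×6×450, 2.4×24×6×450) = 124.74 kN/bolt; interior L_c = 76 − 27 = 49, R_n = 155.52 kN/bolt. φR_n = 0.75 × (2×124.74 + 4×155.52) = 653.7 kN.
Block shear: shear path 2×[52+2×76] = 2×204 mm, A_gv = 2448, A_nv = 2×(204 − 2.5×29)×6 = 1578 mm²; tension across gage: (82 − 1×29)×6 = 318 mm². R_n = min(0.6×450×1578, 0.6×350×2448) + 1.0×450×318 = min(426.06, 514.08) + 143.1 = 569.16 kN. φR_n = 0.75 × 569.16 = 426.9 kN.
Tension yield (gross): A_g = 282×6 = 1692 mm². φR_n = 0.90 × 350 × 1692 = 533.0 kN.
Governing: min(954.8, 653.7, 426.9, 533.0) = 426.9 kN → block shear.

426.9 kN (block shear governs)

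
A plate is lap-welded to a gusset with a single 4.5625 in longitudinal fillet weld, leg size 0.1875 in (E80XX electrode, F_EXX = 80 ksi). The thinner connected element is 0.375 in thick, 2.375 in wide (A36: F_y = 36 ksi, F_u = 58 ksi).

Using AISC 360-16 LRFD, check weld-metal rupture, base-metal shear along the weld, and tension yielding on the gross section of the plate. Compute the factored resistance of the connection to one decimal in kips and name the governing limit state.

Weld metal: throat = 0.707×0.1875 = 0.13256 in, L = 4.5625 in. φR_n = 0.75 × 0.6 × 80 × 0.13256 × 4.5625 = 21.8 kips.
Base metal shear (0.375 in plate): yield φR_n = 1.0×0.6×36×0.375×4.5625 = 37.0 kips; rupture φR_n = 0.75×0.6×58×0.375×4.5625 = 44.7 kips; take 37.0 kips (yield).
Tension yield (gross): A_g = 2.375×0.375 = 0.89063 in². φR_n = 0.90 × 36 × 0.89063 = 28.9 kips.
Governing: min(21.8, 37.0, 28.9) = 21.8 kips → weld metal.

21.8 kips (weld metal governs)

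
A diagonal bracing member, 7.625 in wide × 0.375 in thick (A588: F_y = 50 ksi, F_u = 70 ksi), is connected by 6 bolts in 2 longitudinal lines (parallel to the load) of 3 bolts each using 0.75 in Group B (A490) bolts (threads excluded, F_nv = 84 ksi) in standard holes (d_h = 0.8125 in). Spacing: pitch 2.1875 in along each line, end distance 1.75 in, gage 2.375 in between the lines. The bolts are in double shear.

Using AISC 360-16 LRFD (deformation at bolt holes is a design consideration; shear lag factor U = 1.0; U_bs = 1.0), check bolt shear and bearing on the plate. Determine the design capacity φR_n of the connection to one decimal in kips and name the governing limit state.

193.4 kips (bearing governs)

Bolt shear: A_b = π(0.75)²/4 = 0.44179 in². φR_n = 0.75 × 84 × 0.44179 × 6 × 2 = 334.0 kips.
Bearing (0.375 in plate, F_u = 70 ksi): end bolts L_c = 1.75 − 0.8125/2 = 1.34375, R_n = min(1.2×1.34375×0.375×70, 2.4×0.75×0.375×70) = 42.328 kips/bolt; interior L_c = 2.1875 − 0.8125 = 1.375, R_n = 43.313 kips/bolt. φR_n = 0.75 × (2×42.328 + 4×43.313) = 193.4 kips.
Governing: min(334.0, 193.4) = 193.4 kips → bearing.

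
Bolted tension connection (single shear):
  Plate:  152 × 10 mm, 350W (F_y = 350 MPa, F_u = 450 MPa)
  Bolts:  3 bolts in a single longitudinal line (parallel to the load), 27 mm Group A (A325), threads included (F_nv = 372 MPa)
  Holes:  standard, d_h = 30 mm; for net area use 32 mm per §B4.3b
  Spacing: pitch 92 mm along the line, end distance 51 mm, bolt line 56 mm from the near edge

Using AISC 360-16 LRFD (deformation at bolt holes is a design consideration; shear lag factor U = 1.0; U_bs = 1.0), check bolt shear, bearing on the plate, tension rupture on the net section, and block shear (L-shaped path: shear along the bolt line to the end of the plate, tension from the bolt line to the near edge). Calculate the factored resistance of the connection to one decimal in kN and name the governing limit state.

Bolt shear: A_b = π(27)²/4 = 572.56 mm². φR_n = 0.75 × 372 × 572.56 × 3 × 1 = 479.2 kN.
Bearing (10 mm plate, F_u = 450 MPa): end bolts L_c = 51 − 30/2 = 36, R_n = min(1.2×36×10×450, 2.4×27×10×450) = 194.4 kN/bolt; interior L_c = 92 − 30 = 62, R_n = 291.6 kN/bolt. φR_n = 0.75 × (1×194.4 + 2×291.6) = 583.2 kN.
Tension rupture (net): A_n = (152 − 1×32)×10 = 1200 mm² (U = 1.0, A_e = A_n). φR_n = 0.75 × 450 × 1200 = 405.0 kN.
Block shear: shear path 1×[51+2×92] = 1×235 mm, A_gv = 2350, A_nv = 1×(235 − 2.5×32)×10 = 1550 mm²; tension to near edge: (56 − 0.5×32)×10 = 400 mm². R_n = min(0.6×450×1550, 0.6×350×2350) + 1.0×450×400 = min(418.5, 493.5) + 180 = 598.5 kN. φR_n = 0.75 × 598.5 = 448.9 kN.
Governing: min(479.2, 583.2, 405.0, 448.9) = 405.0 kN → net-section rupture.

405.0 kN (net-section rupture governs)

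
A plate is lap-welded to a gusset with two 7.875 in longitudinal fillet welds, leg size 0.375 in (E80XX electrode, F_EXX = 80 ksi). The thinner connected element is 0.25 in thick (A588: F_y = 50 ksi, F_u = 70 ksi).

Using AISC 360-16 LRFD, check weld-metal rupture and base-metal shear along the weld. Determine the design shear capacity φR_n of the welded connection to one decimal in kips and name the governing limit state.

Weld metal: throat = 0.707×0.375 = 0.26513 in, L = 2×7.875 = 15.75 in. φR_n = 0.75 × 0.6 × 80 × 0.26513 × 15.75 = 150.3 kips.
Base metal shear (0.25 in plate): yield φR_n = 1.0×0.6×50×0.25×15.75 = 118.1 kips; rupture φR_n = 0.75×0.6×70×0.25×15.75 = 124.0 kips; take 118.1 kips (yield).
Governing: min(150.3, 118.1) = 118.1 kips → base-metal shear.

118.1 kips (base-metal shear governs)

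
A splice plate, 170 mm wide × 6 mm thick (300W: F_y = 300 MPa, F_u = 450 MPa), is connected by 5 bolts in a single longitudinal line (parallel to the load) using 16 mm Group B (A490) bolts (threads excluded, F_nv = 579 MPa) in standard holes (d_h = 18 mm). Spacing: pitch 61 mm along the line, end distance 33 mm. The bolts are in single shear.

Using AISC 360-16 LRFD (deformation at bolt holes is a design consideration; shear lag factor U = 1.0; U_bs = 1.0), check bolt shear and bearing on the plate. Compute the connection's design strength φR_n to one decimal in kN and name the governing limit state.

Bolt shear: A_b = π(16)²/4 = 201.06 mm². φR_n = 0.75 × 579 × 201.06 × 5 × 1 = 436.6 kN.
Bearing (6 mm plate, F_u = 450 MPa): end bolts L_c = 33 − 18/2 = 24, R_n = min(1.2×24×6×450, 2.4×16×6×450) = 77.76 kN/bolt; interior L_c = 61 − 18 = 43, R_n = 103.68 kN/bolt. φR_n = 0.75 × (1×77.76 + 4×103.68) = 369.4 kN.
Governing: min(436.6, 369.4) = 369.4 kN → bearing.

369.4 kN (bearing governs)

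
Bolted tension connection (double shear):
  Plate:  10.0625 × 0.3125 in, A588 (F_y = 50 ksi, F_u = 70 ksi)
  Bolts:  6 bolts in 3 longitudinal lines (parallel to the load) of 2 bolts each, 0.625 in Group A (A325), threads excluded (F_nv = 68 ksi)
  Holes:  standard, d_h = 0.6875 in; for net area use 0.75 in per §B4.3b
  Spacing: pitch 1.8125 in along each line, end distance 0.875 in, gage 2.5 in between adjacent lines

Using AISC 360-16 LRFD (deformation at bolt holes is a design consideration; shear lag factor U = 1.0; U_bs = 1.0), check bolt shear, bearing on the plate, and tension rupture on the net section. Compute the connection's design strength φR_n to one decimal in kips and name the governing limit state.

97.8 kips (bearing governs)

Bolt shear: A_b = π(0.625)²/4 = 0.3068 in². φR_n = 0.75 × 68 × 0.3068 × 6 × 2 = 187.8 kips.
Bearing (0.3125 in plate, F_u = 70 ksi): end bolts L_c = 0.875 − 0.6875/2 = 0.53125, R_n = min(1.2×0.53125×0.3125×70, 2.4×0.625×0.3125×70) = 13.945 kips/bolt; interior L_c = 1.8125 − 0.6875 = 1.125, R_n = 29.531 kips/bolt. φR_n = 0.75 × (3×13.945 + 3×29.531) = 97.8 kips.
Tension rupture (net): A_n = (10.0625 − 3×0.75)×0.3125 = 2.4414 in² (U = 1.0, A_e = A_n). φR_n = 0.75 × 70 × 2.4414 = 128.2 kips.
Governing: min(187.8, 97.8, 128.2) = 97.8 kips → bearing.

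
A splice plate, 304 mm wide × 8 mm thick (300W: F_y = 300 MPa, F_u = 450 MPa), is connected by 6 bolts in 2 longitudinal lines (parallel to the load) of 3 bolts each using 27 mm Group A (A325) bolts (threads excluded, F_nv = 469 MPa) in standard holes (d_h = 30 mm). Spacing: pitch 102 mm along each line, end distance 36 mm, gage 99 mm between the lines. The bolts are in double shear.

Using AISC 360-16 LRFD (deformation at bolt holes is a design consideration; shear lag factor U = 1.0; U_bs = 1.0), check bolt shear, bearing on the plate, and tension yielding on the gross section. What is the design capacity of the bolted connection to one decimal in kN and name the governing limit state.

Bolt shear: A_b = π(27)²/4 = 572.56 mm². φR_n = 0.75 × 469 × 572.56 × 6 × 2 = 2416.8 kN.
Bearing (8 mm plate, F_u = 450 MPa): end bolts L_c = 36 − 30/2 = 21, R_n = min(1.2×21×8×450, 2.4×27×8×450) = 90.72 kN/bolt; interior L_c = 102 − 30 = 72, R_n = 233.28 kN/bolt. φR_n = 0.75 × (2×90.72 + 4×233.28) = 835.9 kN.
Tension yield (gross): A_g = 304×8 = 2432 mm². φR_n = 0.90 × 300 × 2432 = 656.6 kN.
Governing: min(2416.8, 835.9, 656.6) = 656.6 kN → gross-section yield.

656.6 kN (gross-section yield governs)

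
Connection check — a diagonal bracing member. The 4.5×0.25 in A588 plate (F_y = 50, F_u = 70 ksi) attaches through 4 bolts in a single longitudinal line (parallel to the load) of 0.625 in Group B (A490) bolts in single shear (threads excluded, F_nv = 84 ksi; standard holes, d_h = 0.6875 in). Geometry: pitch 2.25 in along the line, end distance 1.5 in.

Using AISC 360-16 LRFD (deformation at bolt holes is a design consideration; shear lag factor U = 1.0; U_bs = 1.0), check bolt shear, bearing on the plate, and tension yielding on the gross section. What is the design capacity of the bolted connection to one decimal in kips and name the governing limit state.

50.6 kips (gross-section yield governs)

Bolt shear: A_b = π(0.625)²/4 = 0.3068 in². φR_n = 0.75 × 84 × 0.3068 × 4 × 1 = 77.3 kips.
Bearing (0.25 in plate, F_u = 70 ksi): end bolts L_c = 1.5 − 0.6875/2 = 1.15625, R_n = min(1.2×1.15625×0.25×70, 2.4×0.625×0.25×70) = 24.281 kips/bolt; interior L_c = 2.25 − 0.6875 = 1.5625, R_n = 26.25 kips/bolt. φR_n = 0.75 × (1×24.281 + 3×26.25) = 77.3 kips.
Tension yield (gross): A_g = 4.5×0.25 = 1.125 in². φR_n = 0.90 × 50 × 1.125 = 50.6 kips.
Governing: min(77.3, 77.3, 50.6) = 50.6 kips → gross-section yield.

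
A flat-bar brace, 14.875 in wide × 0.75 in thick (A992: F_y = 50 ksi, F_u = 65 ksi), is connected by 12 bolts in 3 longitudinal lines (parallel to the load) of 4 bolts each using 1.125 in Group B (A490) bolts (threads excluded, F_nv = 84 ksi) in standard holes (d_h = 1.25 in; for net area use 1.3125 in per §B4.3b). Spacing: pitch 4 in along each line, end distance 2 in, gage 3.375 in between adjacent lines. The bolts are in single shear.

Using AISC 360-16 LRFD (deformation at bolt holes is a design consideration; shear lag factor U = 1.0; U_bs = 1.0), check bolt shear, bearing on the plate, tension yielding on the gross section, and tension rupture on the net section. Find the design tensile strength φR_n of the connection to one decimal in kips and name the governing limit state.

Bolt shear: A_b = π(1.125)²/4 = 0.99402 in². φR_n = 0.75 × 84 × 0.99402 × 12 × 1 = 751.5 kips.
Bearing (0.75 in plate, F_u = 65 ksi): end bolts L_c = 2 − 1.25/2 = 1.375, R_n = min(1.2×1.375×0.75×65, 2.4×1.125×0.75×65) = 80.438 kips/bolt; interior L_c = 4 − 1.25 = 2.75, R_n = 131.63 kips/bolt. φR_n = 0.75 × (3×80.438 + 9×131.63) = 1069.5 kips.
Tension yield (gross): A_g = 14.875×0.75 = 11.156 in². φR_n = 0.90 × 50 × 11.156 = 502.0 kips.
Tension rupture (net): A_n = (14.875 − 3×1.3125)×0.75 = 8.2031 in² (U = 1.0, A_e = A_n). φR_n = 0.75 × 65 × 8.2031 = 399.9 kips.
Governing: min(751.5, 1069.5, 502.0, 399.9) = 399.9 kips → net-section rupture.

399.9 kips (net-section rupture governs)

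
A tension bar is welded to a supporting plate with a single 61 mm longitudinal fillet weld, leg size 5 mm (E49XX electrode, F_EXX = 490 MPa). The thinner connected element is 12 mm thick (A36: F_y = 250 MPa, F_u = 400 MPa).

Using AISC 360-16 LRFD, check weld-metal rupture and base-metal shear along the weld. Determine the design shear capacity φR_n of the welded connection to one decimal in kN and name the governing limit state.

Weld metal: throat = 0.707×5 = 3.535 mm, L = 61 mm. φR_n = 0.75 × 0.6 × 490 × 3.535 × 61 = 47.5 kN.
Base metal shear (12 mm plate): yield φR_n = 1.0×0.6×250×12×61 = 109.8 kN; rupture φR_n = 0.75×0.6×400×12×61 = 131.8 kN; take 109.8 kN (yield).
Governing: min(47.5, 109.8) = 47.5 kN → weld metal.

47.5 kN (weld metal governs)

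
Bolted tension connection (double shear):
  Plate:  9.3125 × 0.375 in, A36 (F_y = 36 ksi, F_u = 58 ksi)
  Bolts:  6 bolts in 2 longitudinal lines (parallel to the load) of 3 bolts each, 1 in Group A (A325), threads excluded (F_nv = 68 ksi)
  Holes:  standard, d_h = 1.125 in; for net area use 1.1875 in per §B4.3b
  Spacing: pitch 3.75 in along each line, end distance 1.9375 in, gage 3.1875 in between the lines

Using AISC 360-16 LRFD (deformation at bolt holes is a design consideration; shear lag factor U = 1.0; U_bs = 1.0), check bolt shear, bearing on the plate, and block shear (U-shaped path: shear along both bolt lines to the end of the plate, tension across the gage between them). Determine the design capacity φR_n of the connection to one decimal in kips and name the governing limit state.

Bolt shear: A_b = π(1)²/4 = 0.7854 in². φR_n = 0.75 × 68 × 0.7854 × 6 × 2 = 480.7 kips.
Bearing (0.375 in plate, F_u = 58 ksi): end bolts L_c = 1.9375 − 1.125/2 = 1.375, R_n = min(1.2×1.375×0.375×58, 2.4×1×0.375×58) = 35.888 kips/bolt; interior L_c = 3.75 − 1.125 = 2.625, R_n = 52.2 kips/bolt. φR_n = 0.75 × (2×35.888 + 4×52.2) = 210.4 kips.
Block shear: shear path 2×[1.9375+2×3.75] = 2×9.4375 in, A_gv = 7.0781, A_nv = 2×(9.4375 − 2.5×1.1875)×0.375 = 4.8516 in²; tension across gage: (3.1875 − 1×1.1875)×0.375 = 0.75 in². R_n = min(0.6×58×4.8516, 0.6×36×7.0781) + 1.0×58×0.75 = min(168.84, 152.89) + 43.5 = 196.39 kips. φR_n = 0.75 × 196.39 = 147.3 kips.
Governing: min(480.7, 210.4, 147.3) = 147.3 kips → block shear.

147.3 kips (block shear governs)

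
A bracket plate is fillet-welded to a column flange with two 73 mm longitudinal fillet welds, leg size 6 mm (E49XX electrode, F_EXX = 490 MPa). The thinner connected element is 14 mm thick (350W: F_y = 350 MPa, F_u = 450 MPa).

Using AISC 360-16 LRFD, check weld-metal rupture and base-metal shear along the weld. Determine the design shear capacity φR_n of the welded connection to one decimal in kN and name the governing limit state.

Weld metal: throat = 0.707×6 = 4.242 mm, L = 2×73 = 146 mm. φR_n = 0.75 × 0.6 × 490 × 4.242 × 146 = 136.6 kN.
Base metal shear (14 mm plate): yield φR_n = 1.0×0.6×350×14×146 = 429.2 kN; rupture φR_n = 0.75×0.6×450×14×146 = 413.9 kN; take 413.9 kN (rupture).
Governing: min(136.6, 413.9) = 136.6 kN → weld metal.

136.6 kN (weld metal governs)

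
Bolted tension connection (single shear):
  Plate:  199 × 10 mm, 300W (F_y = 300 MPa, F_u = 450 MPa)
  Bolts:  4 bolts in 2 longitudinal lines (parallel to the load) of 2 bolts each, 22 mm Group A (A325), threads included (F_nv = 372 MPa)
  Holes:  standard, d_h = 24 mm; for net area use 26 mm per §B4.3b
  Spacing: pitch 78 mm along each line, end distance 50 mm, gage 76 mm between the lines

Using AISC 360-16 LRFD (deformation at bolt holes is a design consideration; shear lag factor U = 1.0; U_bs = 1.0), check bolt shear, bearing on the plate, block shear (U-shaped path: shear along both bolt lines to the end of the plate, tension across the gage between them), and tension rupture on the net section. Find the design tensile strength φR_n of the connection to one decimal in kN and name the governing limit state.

424.2 kN (bolt shear governs)

Bolt shear: A_b = π(22)²/4 = 380.13 mm². φR_n = 0.75 × 372 × 380.13 × 4 × 1 = 424.2 kN.
Bearing (10 mm plate, F_u = 450 MPa): end bolts L_c = 50 − 24/2 = 38, R_n = min(1.2×38×10×450, 2.4×22×10×450) = 205.2 kN/bolt; interior L_c = 78 − 24 = 54, R_n = 237.6 kN/bolt. φR_n = 0.75 × (2×205.2 + 2×237.6) = 664.2 kN.
Block shear: shear path 2×[50+1×78] = 2×128 mm, A_gv = 2560, A_nv = 2×(128 − 1.5×26)×10 = 1780 mm²; tension across gage: (76 − 1×26)×10 = 500 mm². R_n = min(0.6×450×1780, 0.6×300×2560) + 1.0×450×500 = min(480.6, 460.8) + 225 = 685.8 kN. φR_n = 0.75 × 685.8 = 514.4 kN.
Tension rupture (net): A_n = (199 − 2×26)×10 = 1470 mm² (U = 1.0, A_e = A_n). φR_n = 0.75 × 450 × 1470 = 496.1 kN.
Governing: min(424.2, 664.2, 514.4, 496.1) = 424.2 kN → bolt shear.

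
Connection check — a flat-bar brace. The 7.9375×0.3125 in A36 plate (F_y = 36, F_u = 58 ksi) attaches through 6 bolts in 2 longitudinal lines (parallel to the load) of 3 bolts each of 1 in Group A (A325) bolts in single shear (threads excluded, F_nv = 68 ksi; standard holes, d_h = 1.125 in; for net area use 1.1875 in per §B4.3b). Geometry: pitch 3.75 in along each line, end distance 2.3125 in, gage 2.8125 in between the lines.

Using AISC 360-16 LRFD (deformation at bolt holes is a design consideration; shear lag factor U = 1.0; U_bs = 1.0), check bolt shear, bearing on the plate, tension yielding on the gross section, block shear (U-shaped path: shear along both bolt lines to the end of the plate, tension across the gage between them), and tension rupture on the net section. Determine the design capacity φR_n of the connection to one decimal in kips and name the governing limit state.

Bolt shear: A_b = π(1)²/4 = 0.7854 in². φR_n = 0.75 × 68 × 0.7854 × 6 × 1 = 240.3 kips.
Bearing (0.3125 in plate, F_u = 58 ksi): end bolts L_c = 2.3125 − 1.125/2 = 1.75, R_n = min(1.2×1.75×0.3125×58, 2.4×1×0.3125×58) = 38.063 kips/bolt; interior L_c = 3.75 − 1.125 = 2.625, R_n = 43.5 kips/bolt. φR_n = 0.75 × (2×38.063 + 4×43.5) = 187.6 kips.
Tension yield (gross): A_g = 7.9375×0.3125 = 2.4805 in². φR_n = 0.90 × 36 × 2.4805 = 80.4 kips.
Block shear: shear path 2×[2.3125+2×3.75] = 2×9.8125 in, A_gv = 6.1328, A_nv = 2×(9.8125 − 2.5×1.1875)×0.3125 = 4.2773 in²; tension across gage: (2.8125 − 1×1.1875)×0.3125 = 0.50781 in². R_n = min(0.6×58×4.2773, 0.6×36×6.1328) + 1.0×58×0.50781 = min(148.85, 132.47) + 29.453 = 161.92 kips. φR_n = 0.75 × 161.92 = 121.4 kips.
Tension rupture (net): A_n = (7.9375 − 2×1.1875)×0.3125 = 1.7383 in² (U = 1.0, A_e = A_n). φR_n = 0.75 × 58 × 1.7383 = 75.6 kips.
Governing: min(240.3, 187.6, 80.4, 121.4, 75.6) = 75.6 kips → net-section rupture.

75.6 kips (net-section rupture governs)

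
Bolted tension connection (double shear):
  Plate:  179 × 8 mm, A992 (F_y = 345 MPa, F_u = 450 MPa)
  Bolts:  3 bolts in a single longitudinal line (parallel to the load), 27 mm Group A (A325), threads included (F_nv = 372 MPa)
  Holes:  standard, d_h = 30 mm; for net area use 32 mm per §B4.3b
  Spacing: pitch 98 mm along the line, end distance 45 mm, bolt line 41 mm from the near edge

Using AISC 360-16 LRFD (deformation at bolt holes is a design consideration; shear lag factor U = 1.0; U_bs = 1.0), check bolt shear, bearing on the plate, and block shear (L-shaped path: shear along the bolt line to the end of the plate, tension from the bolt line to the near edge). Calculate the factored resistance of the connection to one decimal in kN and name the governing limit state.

Bolt shear: A_b = π(27)²/4 = 572.56 mm². φR_n = 0.75 × 372 × 572.56 × 3 × 2 = 958.5 kN.
Bearing (8 mm plate, F_u = 450 MPa): end bolts L_c = 45 − 30/2 = 30, R_n = min(1.2×30×8×450, 2.4×27×8×450) = 129.6 kN/bolt; interior L_c = 98 − 30 = 68, R_n = 233.28 kN/bolt. φR_n = 0.75 × (1×129.6 + 2×233.28) = 447.1 kN.
Block shear: shear path 1×[45+2×98] = 1×241 mm, A_gv = 1928, A_nv = 1×(241 − 2.5×32)×8 = 1288 mm²; tension to near edge: (41 − 0.5×32)×8 = 200 mm². R_n = min(0.6×450×1288, 0.6×345×1928) + 1.0×450×200 = min(347.76, 399.1) + 90 = 437.76 kN. φR_n = 0.75 × 437.76 = 328.3 kN.
Governing: min(958.5, 447.1, 328.3) = 328.3 kN → block shear.

328.3 kN (block shear governs)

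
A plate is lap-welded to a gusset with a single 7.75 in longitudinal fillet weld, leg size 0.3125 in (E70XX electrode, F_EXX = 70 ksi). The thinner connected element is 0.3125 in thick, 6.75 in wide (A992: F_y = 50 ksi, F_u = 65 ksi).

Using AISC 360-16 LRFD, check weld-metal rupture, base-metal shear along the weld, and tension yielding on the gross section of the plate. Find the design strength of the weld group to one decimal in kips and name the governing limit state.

53.9 kips (weld metal governs)

Weld metal: throat = 0.707×0.3125 = 0.22094 in, L = 7.75 in. φR_n = 0.75 × 0.6 × 70 × 0.22094 × 7.75 = 53.9 kips.
Base metal shear (0.3125 in plate): yield φR_n = 1.0×0.6×50×0.3125×7.75 = 72.7 kips; rupture φR_n = 0.75×0.6×65×0.3125×7.75 = 70.8 kips; take 70.8 kips (rupture).
Tension yield (gross): A_g = 6.75×0.3125 = 2.1094 in². φR_n = 0.90 × 50 × 2.1094 = 94.9 kips.
Governing: min(53.9, 70.8, 94.9) = 53.9 kips → weld metal.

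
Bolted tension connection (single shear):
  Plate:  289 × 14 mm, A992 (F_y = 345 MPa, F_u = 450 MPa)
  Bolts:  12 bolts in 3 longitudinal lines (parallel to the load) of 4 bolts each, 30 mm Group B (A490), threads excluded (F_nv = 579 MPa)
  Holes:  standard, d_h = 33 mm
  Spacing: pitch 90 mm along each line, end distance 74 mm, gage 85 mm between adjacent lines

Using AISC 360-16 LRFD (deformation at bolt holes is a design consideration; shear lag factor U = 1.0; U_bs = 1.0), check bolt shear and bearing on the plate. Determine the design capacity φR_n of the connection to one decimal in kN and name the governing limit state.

Bolt shear: A_b = π(30)²/4 = 706.86 mm². φR_n = 0.75 × 579 × 706.86 × 12 × 1 = 3683.4 kN.
Bearing (14 mm plate, F_u = 450 MPa): end bolts L_c = 74 − 33/2 = 57.5, R_n = min(1.2×57.5×14×450, 2.4×30×14×450) = 434.7 kN/bolt; interior L_c = 90 − 33 = 57, R_n = 430.92 kN/bolt. φR_n = 0.75 × (3×434.7 + 9×430.92) = 3886.8 kN.
Governing: min(3683.4, 3886.8) = 3683.4 kN → bolt shear.

3683.4 kN (bolt shear governs)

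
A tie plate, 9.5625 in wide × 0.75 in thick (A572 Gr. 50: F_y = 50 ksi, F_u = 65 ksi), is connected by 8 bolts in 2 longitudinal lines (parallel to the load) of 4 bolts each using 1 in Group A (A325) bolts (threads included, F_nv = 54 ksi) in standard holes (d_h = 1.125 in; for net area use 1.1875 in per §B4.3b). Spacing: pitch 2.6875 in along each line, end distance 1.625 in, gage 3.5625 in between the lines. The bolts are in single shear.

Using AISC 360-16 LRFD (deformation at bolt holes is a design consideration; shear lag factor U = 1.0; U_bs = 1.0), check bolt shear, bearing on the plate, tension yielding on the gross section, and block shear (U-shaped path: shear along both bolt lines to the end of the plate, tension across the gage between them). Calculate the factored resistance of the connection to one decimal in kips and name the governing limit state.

Bolt shear: A_b = π(1)²/4 = 0.7854 in². φR_n = 0.75 × 54 × 0.7854 × 8 × 1 = 254.5 kips.
Bearing (0.75 in plate, F_u = 65 ksi): end bolts L_c = 1.625 − 1.125/2 = 1.0625, R_n = min(1.2×1.0625×0.75×65, 2.4×1×0.75×65) = 62.156 kips/bolt; interior L_c = 2.6875 − 1.125 = 1.5625, R_n = 91.406 kips/bolt. φR_n = 0.75 × (2×62.156 + 6×91.406) = 504.6 kips.
Tension yield (gross): A_g = 9.5625×0.75 = 7.1719 in². φR_n = 0.90 × 50 × 7.1719 = 322.7 kips.
Block shear: shear path 2×[1.625+3×2.6875] = 2×9.6875 in, A_gv = 14.531, A_nv = 2×(9.6875 − 3.5×1.1875)×0.75 = 8.2969 in²; tension across gage: (3.5625 − 1×1.1875)×0.75 = 1.7813 in². R_n = min(0.6×65×8.2969, 0.6×50×14.531) + 1.0×65×1.7813 = min(323.58, 435.93) + 115.78 = 439.36 kips. φR_n = 0.75 × 439.36 = 329.5 kips.
Governing: min(254.5, 504.6, 322.7, 329.5) = 254.5 kips → bolt shear.

254.5 kips (bolt shear governs)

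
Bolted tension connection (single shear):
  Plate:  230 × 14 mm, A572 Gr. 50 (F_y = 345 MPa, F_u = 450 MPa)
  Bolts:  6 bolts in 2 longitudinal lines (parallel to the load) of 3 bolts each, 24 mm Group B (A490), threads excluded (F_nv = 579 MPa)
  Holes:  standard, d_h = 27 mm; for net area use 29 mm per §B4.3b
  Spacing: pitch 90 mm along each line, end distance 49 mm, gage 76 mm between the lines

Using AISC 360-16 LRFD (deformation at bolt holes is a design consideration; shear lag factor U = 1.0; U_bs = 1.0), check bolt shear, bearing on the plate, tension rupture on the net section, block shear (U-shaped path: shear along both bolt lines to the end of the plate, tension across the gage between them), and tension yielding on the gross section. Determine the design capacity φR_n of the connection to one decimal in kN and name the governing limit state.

812.7 kN (net-section rupture governs)

Bolt shear: A_b = π(24)²/4 = 452.39 mm². φR_n = 0.75 × 579 × 452.39 × 6 × 1 = 1178.7 kN.
Bearing (14 mm plate, F_u = 450 MPa): end bolts L_c = 49 − 27/2 = 35.5, R_n = min(1.2×35.5×14×450, 2.4×24×14×450) = 268.38 kN/bolt; interior L_c = 90 − 27 = 63, R_n = 362.88 kN/bolt. φR_n = 0.75 × (2×268.38 + 4×362.88) = 1491.2 kN.
Tension rupture (net): A_n = (230 − 2×29)×14 = 2408 mm² (U = 1.0, A_e = A_n). φR_n = 0.75 × 450 × 2408 = 812.7 kN.
Block shear: shear path 2×[49+2×90] = 2×229 mm, A_gv = 6412, A_nv = 2×(229 − 2.5×29)×14 = 4382 mm²; tension across gage: (76 − 1×29)×14 = 658 mm². R_n = min(0.6×450×4382, 0.6×345×6412) + 1.0×450×658 = min(1183.1, 1327.3) + 296.1 = 1479.2 kN. φR_n = 0.75 × 1479.2 = 1109.4 kN.
Tension yield (gross): A_g = 230×14 = 3220 mm². φR_n = 0.90 × 345 × 3220 = 999.8 kN.
Governing: min(1178.7, 1491.2, 812.7, 1109.4, 999.8) = 812.7 kN → net-section rupture.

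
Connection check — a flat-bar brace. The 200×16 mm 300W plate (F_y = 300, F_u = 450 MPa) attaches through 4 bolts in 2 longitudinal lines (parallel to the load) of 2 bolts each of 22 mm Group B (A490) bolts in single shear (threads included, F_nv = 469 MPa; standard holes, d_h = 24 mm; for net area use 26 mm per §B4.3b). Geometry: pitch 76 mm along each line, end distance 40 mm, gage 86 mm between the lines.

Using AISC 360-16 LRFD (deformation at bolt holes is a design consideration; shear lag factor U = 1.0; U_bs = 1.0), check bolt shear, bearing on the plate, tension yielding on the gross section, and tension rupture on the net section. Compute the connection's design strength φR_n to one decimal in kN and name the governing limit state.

534.8 kN (bolt shear governs)

Bolt shear: A_b = π(22)²/4 = 380.13 mm². φR_n = 0.75 × 469 × 380.13 × 4 × 1 = 534.8 kN.
Bearing (16 mm plate, F_u = 450 MPa): end bolts L_c = 40 − 24/2 = 28, R_n = min(1.2×28×16×450, 2.4×22×16×450) = 241.92 kN/bolt; interior L_c = 76 − 24 = 52, R_n = 380.16 kN/bolt. φR_n = 0.75 × (2×241.92 + 2×380.16) = 933.1 kN.
Tension yield (gross): A_g = 200×16 = 3200 mm². φR_n = 0.90 × 300 × 3200 = 864.0 kN.
Tension rupture (net): A_n = (200 − 2×26)×16 = 2368 mm² (U = 1.0, A_e = A_n). φR_n = 0.75 × 450 × 2368 = 799.2 kN.
Governing: min(534.8, 933.1, 864.0, 799.2) = 534.8 kN → bolt shear.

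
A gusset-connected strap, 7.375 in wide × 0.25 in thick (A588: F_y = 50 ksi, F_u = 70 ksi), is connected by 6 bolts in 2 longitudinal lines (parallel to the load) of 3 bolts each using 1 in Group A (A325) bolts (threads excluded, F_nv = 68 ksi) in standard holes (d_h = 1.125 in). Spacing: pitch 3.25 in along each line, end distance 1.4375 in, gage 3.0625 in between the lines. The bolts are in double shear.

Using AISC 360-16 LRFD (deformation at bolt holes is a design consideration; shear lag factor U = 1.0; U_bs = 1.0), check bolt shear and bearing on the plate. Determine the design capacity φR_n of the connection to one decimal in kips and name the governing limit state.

153.6 kips (bearing governs)

Bolt shear: A_b = π(1)²/4 = 0.7854 in². φR_n = 0.75 × 68 × 0.7854 × 6 × 2 = 480.7 kips.
Bearing (0.25 in plate, F_u = 70 ksi): end bolts L_c = 1.4375 − 1.125/2 = 0.875, R_n = min(1.2×0.875×0.25×70, 2.4×1×0.25×70) = 18.375 kips/bolt; interior L_c = 3.25 − 1.125 = 2.125, R_n = 42 kips/bolt. φR_n = 0.75 × (2×18.375 + 4×42) = 153.6 kips.
Governing: min(480.7, 153.6) = 153.6 kips → bearing.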